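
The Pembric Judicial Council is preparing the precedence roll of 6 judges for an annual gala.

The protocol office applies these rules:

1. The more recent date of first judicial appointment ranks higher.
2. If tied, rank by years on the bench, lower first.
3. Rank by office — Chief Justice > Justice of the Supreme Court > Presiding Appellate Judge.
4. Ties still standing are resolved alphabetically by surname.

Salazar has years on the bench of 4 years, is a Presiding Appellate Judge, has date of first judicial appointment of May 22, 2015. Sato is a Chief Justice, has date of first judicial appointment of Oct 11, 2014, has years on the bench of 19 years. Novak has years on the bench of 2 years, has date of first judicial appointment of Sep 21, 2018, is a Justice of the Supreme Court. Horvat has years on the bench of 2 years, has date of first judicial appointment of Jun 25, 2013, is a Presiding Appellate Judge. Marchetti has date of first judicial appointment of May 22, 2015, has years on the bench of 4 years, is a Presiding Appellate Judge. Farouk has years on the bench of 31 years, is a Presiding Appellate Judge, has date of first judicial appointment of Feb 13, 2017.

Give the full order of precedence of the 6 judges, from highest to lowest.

By date of first judicial appointment (later first): Novak (Sep 21, 2018); then Farouk (Feb 13, 2017); then Marchetti and Salazar (both May 22, 2015); then Sato (Oct 11, 2014); then Horvat (Jun 25, 2013).
Marchetti and Salazar both have years on the bench 4 years, so the next rule applies.
Marchetti and Salazar are each Presiding Appellate Judge, so the next rule applies.
Among Marchetti and Salazar, alphabetically by surname: Marchetti before Salazar.
Full order: Novak, Farouk, Marchetti, Salazar, Sato, Horvat.

Novak, Farouk, Marchetti, Salazar, Sato, Horvat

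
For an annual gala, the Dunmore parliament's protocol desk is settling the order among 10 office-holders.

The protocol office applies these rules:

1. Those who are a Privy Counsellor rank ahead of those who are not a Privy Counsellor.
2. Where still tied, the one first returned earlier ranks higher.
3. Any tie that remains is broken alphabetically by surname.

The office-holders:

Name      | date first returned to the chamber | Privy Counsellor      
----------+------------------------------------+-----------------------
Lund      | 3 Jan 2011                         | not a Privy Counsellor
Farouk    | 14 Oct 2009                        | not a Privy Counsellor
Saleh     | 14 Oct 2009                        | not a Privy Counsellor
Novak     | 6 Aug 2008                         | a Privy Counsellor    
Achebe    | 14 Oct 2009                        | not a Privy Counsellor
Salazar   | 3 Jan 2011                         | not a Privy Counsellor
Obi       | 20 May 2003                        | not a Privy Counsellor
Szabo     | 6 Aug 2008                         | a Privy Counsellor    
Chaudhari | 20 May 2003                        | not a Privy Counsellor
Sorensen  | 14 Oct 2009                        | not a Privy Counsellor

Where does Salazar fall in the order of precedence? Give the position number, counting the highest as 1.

10

By the first rule: Novak and Szabo (both a Privy Counsellor); then Chaudhari, Obi, Achebe, Farouk, Saleh, Sorensen, Lund and Salazar (each not a Privy Counsellor).
Novak and Szabo both have date first returned to the chamber 6 Aug 2008, so the next rule applies.
Among Novak and Szabo, alphabetically by surname: Novak before Szabo.
Among Chaudhari, Obi, Achebe, Farouk, Saleh, Sorensen, Lund and Salazar, by date first returned to the chamber (earlier first): Chaudhari and Obi (20 May 2003) before Achebe, Farouk, Saleh and Sorensen (14 Oct 2009) before Lund and Salazar (3 Jan 2011).
Among Chaudhari and Obi, alphabetically by surname: Chaudhari before Obi.
Among Achebe, Farouk, Saleh and Sorensen, alphabetically by surname: Achebe before Farouk before Saleh before Sorensen.
Among Lund and Salazar, alphabetically by surname: Lund before Salazar.
Order: Novak, Szabo, Chaudhari, Obi, Achebe, Farouk, Saleh, Sorensen, Lund, Salazar. So position 10.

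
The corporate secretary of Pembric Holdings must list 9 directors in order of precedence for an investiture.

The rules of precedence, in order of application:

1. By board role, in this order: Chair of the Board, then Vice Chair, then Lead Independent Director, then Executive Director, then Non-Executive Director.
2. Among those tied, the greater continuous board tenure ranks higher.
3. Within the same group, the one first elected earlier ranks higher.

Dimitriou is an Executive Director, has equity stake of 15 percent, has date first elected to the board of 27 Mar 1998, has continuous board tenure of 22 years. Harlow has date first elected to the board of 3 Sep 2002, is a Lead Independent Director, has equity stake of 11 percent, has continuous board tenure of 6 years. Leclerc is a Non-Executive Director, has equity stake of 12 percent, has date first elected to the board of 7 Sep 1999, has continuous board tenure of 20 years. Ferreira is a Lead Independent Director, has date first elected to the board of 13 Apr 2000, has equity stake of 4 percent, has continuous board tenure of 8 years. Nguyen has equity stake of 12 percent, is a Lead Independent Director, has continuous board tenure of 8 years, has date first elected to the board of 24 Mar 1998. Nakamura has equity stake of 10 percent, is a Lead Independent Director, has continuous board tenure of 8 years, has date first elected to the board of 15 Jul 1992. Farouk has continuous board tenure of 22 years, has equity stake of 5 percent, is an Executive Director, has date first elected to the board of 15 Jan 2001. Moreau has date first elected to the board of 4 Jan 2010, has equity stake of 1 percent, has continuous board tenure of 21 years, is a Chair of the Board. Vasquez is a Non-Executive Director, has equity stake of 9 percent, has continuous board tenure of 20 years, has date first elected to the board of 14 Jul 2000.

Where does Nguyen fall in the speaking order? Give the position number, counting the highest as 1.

By board role: Moreau (Chair of the Board); then Nakamura, Nguyen, Ferreira and Harlow (Lead Independent Director); then Dimitriou and Farouk (Executive Director); then Leclerc and Vasquez (Non-Executive Director).
Among Nakamura, Nguyen, Ferreira and Harlow, by continuous board tenure (higher first): Nakamura, Nguyen and Ferreira (8 years) before Harlow (6 years).
Among Nakamura, Nguyen and Ferreira, by date first elected to the board (earlier first): Nakamura (15 Jul 1992) before Nguyen (24 Mar 1998) before Ferreira (13 Apr 2000).
Dimitriou and Farouk both have continuous board tenure 22 years, so the next rule applies.
Among Dimitriou and Farouk, by date first elected to the board (earlier first): Dimitriou (27 Mar 1998) before Farouk (15 Jan 2001).
Leclerc and Vasquez both have continuous board tenure 20 years, so the next rule applies.
Among Leclerc and Vasquez, by date first elected to the board (earlier first): Leclerc (7 Sep 1999) before Vasquez (14 Jul 2000).
Order: Moreau, Nakamura, Nguyen, Ferreira, Harlow, Dimitriou, Farouk, Leclerc, Vasquez. So position 3.

3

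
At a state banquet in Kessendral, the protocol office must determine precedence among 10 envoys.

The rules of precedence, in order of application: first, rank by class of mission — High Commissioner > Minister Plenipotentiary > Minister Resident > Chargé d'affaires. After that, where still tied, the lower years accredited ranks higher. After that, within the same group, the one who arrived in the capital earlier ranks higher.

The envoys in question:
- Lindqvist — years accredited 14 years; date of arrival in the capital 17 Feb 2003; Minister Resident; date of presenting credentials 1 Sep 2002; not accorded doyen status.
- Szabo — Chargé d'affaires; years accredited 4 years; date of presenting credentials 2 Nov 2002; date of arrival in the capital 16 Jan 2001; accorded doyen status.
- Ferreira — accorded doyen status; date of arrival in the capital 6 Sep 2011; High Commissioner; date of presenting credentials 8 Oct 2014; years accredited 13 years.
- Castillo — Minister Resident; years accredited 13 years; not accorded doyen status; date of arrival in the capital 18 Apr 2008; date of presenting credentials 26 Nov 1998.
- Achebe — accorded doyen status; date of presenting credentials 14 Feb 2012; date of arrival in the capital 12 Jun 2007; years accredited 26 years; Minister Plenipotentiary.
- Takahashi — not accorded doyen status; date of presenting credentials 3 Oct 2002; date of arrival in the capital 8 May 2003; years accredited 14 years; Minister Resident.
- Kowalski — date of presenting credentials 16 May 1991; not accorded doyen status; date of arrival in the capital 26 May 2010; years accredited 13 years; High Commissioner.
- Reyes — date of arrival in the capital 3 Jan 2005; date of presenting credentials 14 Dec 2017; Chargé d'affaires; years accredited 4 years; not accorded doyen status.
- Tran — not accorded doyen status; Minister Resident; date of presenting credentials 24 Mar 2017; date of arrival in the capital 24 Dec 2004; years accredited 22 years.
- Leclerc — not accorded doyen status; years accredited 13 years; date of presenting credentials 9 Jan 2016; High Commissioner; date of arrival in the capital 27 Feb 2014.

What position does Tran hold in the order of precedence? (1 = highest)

8

By class of mission: Kowalski, Ferreira and Leclerc (High Commissioner); then Achebe (Minister Plenipotentiary); then Castillo, Lindqvist, Takahashi and Tran (Minister Resident); then Szabo and Reyes (Chargé d'affaires).
Kowalski, Ferreira and Leclerc all have years accredited 13 years, so the next rule applies.
Among Kowalski, Ferreira and Leclerc, by date of arrival in the capital (earlier first): Kowalski (26 May 2010) before Ferreira (6 Sep 2011) before Leclerc (27 Feb 2014).
Among Castillo, Lindqvist, Takahashi and Tran, by years accredited (lower first): Castillo (13 years) before Lindqvist and Takahashi (14 years) before Tran (22 years).
Among Lindqvist and Takahashi, by date of arrival in the capital (earlier first): Lindqvist (17 Feb 2003) before Takahashi (8 May 2003).
Szabo and Reyes both have years accredited 4 years, so the next rule applies.
Among Szabo and Reyes, by date of arrival in the capital (earlier first): Szabo (16 Jan 2001) before Reyes (3 Jan 2005).
Order: Kowalski, Ferreira, Leclerc, Achebe, Castillo, Lindqvist, Takahashi, Tran, Szabo, Reyes. So position 8.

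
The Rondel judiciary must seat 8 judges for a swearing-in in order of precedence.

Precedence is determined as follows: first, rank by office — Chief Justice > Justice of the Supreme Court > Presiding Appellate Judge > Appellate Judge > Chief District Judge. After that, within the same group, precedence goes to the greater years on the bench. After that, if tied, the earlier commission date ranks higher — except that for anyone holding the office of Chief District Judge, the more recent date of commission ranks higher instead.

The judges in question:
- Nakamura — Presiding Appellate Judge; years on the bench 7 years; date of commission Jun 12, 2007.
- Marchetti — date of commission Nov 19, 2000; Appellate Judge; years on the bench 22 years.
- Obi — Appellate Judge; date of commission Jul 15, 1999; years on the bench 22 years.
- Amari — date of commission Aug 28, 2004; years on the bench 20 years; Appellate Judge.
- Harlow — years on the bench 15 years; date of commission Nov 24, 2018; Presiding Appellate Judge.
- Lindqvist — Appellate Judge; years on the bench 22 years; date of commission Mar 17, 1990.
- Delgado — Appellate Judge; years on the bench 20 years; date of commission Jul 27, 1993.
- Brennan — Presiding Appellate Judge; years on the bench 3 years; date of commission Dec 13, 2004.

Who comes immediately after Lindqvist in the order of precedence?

Obi

By office: Harlow, Nakamura and Brennan (Presiding Appellate Judge); then Lindqvist, Obi, Marchetti, Delgado and Amari (Appellate Judge).
Among Harlow, Nakamura and Brennan, by years on the bench (higher first): Harlow (15 years) before Nakamura (7 years) before Brennan (3 years).
Among Lindqvist, Obi, Marchetti, Delgado and Amari, by years on the bench (higher first): Lindqvist, Obi and Marchetti (22 years) before Delgado and Amari (20 years).
Among Lindqvist, Obi and Marchetti, by date of commission (earlier first): Lindqvist (Mar 17, 1990) before Obi (Jul 15, 1999) before Marchetti (Nov 19, 2000).
Among Delgado and Amari, by date of commission (earlier first): Delgado (Jul 27, 1993) before Amari (Aug 28, 2004).
Order: Harlow, Nakamura, Brennan, Lindqvist, Obi, Marchetti, Delgado, Amari.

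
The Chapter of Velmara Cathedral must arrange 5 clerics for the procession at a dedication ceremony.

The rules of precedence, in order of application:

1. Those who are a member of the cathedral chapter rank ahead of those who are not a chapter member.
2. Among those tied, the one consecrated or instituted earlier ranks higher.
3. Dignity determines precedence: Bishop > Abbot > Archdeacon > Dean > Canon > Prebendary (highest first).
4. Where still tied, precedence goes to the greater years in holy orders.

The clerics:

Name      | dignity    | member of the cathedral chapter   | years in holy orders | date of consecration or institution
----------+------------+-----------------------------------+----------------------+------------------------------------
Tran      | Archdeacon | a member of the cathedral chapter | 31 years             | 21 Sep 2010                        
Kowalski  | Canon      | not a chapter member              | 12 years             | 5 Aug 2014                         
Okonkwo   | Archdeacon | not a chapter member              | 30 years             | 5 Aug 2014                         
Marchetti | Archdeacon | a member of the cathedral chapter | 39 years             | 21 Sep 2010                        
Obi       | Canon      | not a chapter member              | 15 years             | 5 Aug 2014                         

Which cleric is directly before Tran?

By the first rule: Marchetti and Tran (both a member of the cathedral chapter); then Okonkwo, Obi and Kowalski (each not a chapter member).
Marchetti and Tran both have date of consecration or institution 21 Sep 2010, so the next rule applies.
Marchetti and Tran are each Archdeacon, so the next rule applies.
Among Marchetti and Tran, by years in holy orders (higher first): Marchetti (39 years) before Tran (31 years).
Okonkwo, Obi and Kowalski all have date of consecration or institution 5 Aug 2014, so the next rule applies.
Among Okonkwo, Obi and Kowalski, by dignity: Okonkwo (Archdeacon) before Obi and Kowalski (Canon).
Among Obi and Kowalski, by years in holy orders (higher first): Obi (15 years) before Kowalski (12 years).
Order: Marchetti, Tran, Okonkwo, Obi, Kowalski.

Marchetti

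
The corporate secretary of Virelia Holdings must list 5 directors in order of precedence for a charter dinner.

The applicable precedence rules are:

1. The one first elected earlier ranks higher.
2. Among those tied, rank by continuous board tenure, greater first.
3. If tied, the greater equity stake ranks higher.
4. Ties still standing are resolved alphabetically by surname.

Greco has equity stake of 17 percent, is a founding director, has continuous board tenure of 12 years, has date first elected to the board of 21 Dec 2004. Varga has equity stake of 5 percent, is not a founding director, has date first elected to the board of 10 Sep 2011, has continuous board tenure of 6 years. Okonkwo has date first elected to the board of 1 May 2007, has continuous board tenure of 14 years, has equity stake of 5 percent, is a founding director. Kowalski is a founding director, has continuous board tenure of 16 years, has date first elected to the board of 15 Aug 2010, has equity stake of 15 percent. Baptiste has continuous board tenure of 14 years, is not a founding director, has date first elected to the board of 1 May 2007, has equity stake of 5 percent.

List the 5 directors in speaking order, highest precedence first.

Greco, Baptiste, Okonkwo, Kowalski, Varga

By date first elected to the board (earlier first): Greco (21 Dec 2004); then Baptiste and Okonkwo (both 1 May 2007); then Kowalski (15 Aug 2010); then Varga (10 Sep 2011).
Baptiste and Okonkwo both have continuous board tenure 14 years, so the next rule applies.
Baptiste and Okonkwo both have equity stake 5 percent, so the next rule applies.
Among Baptiste and Okonkwo, alphabetically by surname: Baptiste before Okonkwo.
Full order: Greco, Baptiste, Okonkwo, Kowalski, Varga.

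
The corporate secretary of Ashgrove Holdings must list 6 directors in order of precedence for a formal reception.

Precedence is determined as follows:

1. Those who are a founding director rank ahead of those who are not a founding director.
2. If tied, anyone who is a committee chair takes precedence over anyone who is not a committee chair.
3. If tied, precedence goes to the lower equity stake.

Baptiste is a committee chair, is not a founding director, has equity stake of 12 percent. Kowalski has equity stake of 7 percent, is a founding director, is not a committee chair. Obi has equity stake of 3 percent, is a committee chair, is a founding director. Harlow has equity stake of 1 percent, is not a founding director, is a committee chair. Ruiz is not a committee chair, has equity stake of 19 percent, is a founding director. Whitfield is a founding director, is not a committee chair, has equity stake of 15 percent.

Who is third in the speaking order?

Whitfield

By the first rule: Obi, Kowalski, Whitfield and Ruiz (each a founding director); then Harlow and Baptiste (both not a founding director).
Among Obi, Kowalski, Whitfield and Ruiz, a committee chair before not a committee chair: Obi (a committee chair) before Kowalski, Whitfield and Ruiz (not a committee chair).
Among Kowalski, Whitfield and Ruiz, by equity stake (lower first): Kowalski (7 percent) before Whitfield (15 percent) before Ruiz (19 percent).
Harlow and Baptiste are each a committee chair, so the next rule applies.
Among Harlow and Baptiste, by equity stake (lower first): Harlow (1 percent) before Baptiste (12 percent).
Order: Obi, Kowalski, Whitfield, Ruiz, Harlow, Baptiste.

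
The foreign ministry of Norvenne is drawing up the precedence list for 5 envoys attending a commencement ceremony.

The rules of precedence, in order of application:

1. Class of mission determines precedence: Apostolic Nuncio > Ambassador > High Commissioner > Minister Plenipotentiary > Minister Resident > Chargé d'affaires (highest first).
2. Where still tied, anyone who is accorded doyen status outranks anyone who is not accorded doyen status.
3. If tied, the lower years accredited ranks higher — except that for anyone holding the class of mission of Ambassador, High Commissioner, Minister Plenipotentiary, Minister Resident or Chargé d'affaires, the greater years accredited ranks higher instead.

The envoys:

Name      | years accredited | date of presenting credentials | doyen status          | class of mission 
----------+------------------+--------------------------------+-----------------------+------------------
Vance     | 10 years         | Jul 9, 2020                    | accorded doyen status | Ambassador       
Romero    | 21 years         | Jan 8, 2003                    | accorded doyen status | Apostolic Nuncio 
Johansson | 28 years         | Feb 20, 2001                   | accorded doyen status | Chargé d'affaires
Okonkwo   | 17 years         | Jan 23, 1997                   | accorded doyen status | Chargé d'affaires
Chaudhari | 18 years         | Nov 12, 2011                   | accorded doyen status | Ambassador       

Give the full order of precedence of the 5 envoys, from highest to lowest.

By class of mission: Romero (Apostolic Nuncio); then Chaudhari and Vance (Ambassador); then Johansson and Okonkwo (Chargé d'affaires).
Chaudhari and Vance are each accorded doyen status, so the next rule applies.
Among Chaudhari and Vance, by years accredited (higher first) (reversed rule for this group): Chaudhari (18 years) before Vance (10 years).
Johansson and Okonkwo are each accorded doyen status, so the next rule applies.
Among Johansson and Okonkwo, by years accredited (higher first) (reversed rule for this group): Johansson (28 years) before Okonkwo (17 years).
Full order: Romero, Chaudhari, Vance, Johansson, Okonkwo.

Romero, Chaudhari, Vance, Johansson, Okonkwo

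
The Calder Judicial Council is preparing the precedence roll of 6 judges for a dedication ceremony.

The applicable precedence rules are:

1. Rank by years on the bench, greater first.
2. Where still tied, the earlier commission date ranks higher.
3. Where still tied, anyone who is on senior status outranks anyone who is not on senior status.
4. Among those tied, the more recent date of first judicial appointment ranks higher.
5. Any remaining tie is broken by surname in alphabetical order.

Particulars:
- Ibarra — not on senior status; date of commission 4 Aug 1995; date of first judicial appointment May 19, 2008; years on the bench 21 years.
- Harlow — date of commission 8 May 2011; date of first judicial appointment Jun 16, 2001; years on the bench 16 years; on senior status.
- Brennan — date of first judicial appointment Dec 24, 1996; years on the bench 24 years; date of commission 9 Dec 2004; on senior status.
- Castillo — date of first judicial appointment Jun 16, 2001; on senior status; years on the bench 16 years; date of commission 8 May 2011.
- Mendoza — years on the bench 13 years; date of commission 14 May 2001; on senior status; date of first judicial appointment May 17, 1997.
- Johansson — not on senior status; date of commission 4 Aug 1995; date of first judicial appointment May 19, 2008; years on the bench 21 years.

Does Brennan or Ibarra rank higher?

By years on the bench (higher first): Brennan (24 years); then Ibarra and Johansson (both 21 years); then Castillo and Harlow (both 16 years); then Mendoza (13 years).
Ibarra and Johansson both have date of commission 4 Aug 1995, so the next rule applies.
Ibarra and Johansson are each not on senior status, so the next rule applies.
Ibarra and Johansson both have date of first judicial appointment May 19, 2008, so the next rule applies.
Among Ibarra and Johansson, alphabetically by surname: Ibarra before Johansson.
Castillo and Harlow both have date of commission 8 May 2011, so the next rule applies.
Castillo and Harlow are each on senior status, so the next rule applies.
Castillo and Harlow both have date of first judicial appointment Jun 16, 2001, so the next rule applies.
Among Castillo and Harlow, alphabetically by surname: Castillo before Harlow.
So Brennan takes precedence.

Brennan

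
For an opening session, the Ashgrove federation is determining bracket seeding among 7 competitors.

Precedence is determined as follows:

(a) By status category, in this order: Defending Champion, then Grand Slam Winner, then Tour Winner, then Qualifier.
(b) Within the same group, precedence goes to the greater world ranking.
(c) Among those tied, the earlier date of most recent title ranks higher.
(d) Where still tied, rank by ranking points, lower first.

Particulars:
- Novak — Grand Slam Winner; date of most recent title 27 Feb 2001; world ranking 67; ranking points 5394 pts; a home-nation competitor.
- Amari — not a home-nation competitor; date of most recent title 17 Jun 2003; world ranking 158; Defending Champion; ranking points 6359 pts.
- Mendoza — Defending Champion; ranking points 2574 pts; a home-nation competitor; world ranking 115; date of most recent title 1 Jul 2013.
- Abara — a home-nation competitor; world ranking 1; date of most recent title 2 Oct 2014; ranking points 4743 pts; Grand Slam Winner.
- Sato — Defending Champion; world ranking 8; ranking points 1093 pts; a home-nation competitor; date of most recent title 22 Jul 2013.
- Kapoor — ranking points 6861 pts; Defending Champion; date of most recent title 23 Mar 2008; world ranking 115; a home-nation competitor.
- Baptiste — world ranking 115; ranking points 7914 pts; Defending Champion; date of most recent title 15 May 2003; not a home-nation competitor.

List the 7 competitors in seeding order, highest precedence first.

Amari, Baptiste, Kapoor, Mendoza, Sato, Novak, Abara

By status category: Amari, Baptiste, Kapoor, Mendoza and Sato (Defending Champion); then Novak and Abara (Grand Slam Winner).
Among Amari, Baptiste, Kapoor, Mendoza and Sato, by world ranking (higher first): Amari (158) before Baptiste, Kapoor and Mendoza (115) before Sato (8).
Among Baptiste, Kapoor and Mendoza, by date of most recent title (earlier first): Baptiste (15 May 2003) before Kapoor (23 Mar 2008) before Mendoza (1 Jul 2013).
Among Novak and Abara, by world ranking (higher first): Novak (67) before Abara (1).
Full order: Amari, Baptiste, Kapoor, Mendoza, Sato, Novak, Abara.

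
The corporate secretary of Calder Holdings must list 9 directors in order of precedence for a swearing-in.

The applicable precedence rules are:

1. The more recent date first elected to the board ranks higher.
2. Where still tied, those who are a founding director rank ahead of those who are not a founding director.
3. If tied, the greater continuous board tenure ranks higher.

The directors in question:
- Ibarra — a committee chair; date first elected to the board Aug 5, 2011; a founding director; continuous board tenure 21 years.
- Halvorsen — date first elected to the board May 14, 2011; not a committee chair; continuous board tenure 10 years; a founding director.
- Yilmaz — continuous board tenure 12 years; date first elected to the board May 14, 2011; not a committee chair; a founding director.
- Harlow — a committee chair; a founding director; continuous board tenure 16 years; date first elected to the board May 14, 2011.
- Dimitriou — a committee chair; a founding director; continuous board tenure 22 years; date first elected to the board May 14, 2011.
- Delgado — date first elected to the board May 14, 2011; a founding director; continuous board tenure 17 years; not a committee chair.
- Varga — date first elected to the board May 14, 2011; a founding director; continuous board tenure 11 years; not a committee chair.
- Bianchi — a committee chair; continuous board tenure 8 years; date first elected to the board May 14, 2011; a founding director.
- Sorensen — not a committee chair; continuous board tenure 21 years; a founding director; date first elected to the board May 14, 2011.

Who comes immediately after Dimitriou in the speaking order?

By date first elected to the board (later first): Ibarra (Aug 5, 2011); then Dimitriou, Sorensen, Delgado, Harlow, Yilmaz, Varga, Halvorsen and Bianchi (each May 14, 2011).
Dimitriou, Sorensen, Delgado, Harlow, Yilmaz, Varga, Halvorsen and Bianchi are each a founding director, so the next rule applies.
Among Dimitriou, Sorensen, Delgado, Harlow, Yilmaz, Varga, Halvorsen and Bianchi, by continuous board tenure (higher first): Dimitriou (22 years) before Sorensen (21 years) before Delgado (17 years) before Harlow (16 years) before Yilmaz (12 years) before Varga (11 years) before Halvorsen (10 years) before Bianchi (8 years).
Order: Ibarra, Dimitriou, Sorensen, Delgado, Harlow, Yilmaz, Varga, Halvorsen, Bianchi.

Sorensen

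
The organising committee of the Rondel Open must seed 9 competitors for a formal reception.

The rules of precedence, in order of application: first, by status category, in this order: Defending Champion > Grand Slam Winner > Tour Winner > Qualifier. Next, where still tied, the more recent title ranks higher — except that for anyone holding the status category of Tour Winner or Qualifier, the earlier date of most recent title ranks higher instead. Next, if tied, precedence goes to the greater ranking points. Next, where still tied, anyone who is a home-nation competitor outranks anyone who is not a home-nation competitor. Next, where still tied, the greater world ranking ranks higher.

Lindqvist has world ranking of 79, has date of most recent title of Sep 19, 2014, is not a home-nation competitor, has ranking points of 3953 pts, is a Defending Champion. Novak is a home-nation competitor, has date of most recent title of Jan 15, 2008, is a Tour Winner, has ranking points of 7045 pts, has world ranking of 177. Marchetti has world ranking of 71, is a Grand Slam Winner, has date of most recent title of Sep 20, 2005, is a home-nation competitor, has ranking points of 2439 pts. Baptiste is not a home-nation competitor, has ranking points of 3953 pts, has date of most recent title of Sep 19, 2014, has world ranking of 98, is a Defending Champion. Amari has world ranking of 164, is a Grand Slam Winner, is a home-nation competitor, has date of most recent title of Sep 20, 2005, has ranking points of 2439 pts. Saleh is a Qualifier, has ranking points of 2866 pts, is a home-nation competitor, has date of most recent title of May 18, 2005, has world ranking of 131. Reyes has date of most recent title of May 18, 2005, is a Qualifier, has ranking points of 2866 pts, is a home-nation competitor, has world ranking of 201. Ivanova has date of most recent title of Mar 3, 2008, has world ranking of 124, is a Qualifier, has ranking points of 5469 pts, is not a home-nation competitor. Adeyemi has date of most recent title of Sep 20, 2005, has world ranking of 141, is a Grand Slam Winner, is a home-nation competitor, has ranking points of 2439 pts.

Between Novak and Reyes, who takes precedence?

By status category: Baptiste and Lindqvist (Defending Champion); then Amari, Adeyemi and Marchetti (Grand Slam Winner); then Novak (Tour Winner); then Reyes, Saleh and Ivanova (Qualifier).
Baptiste and Lindqvist both have date of most recent title Sep 19, 2014, so the next rule applies.
Baptiste and Lindqvist both have ranking points 3953 pts, so the next rule applies.
Baptiste and Lindqvist are each not a home-nation competitor, so the next rule applies.
Among Baptiste and Lindqvist, by world ranking (higher first): Baptiste (98) before Lindqvist (79).
Amari, Adeyemi and Marchetti all have date of most recent title Sep 20, 2005, so the next rule applies.
Amari, Adeyemi and Marchetti all have ranking points 2439 pts, so the next rule applies.
Amari, Adeyemi and Marchetti are each a home-nation competitor, so the next rule applies.
Among Amari, Adeyemi and Marchetti, by world ranking (higher first): Amari (164) before Adeyemi (141) before Marchetti (71).
Among Reyes, Saleh and Ivanova, by date of most recent title (earlier first) (reversed rule for this group): Reyes and Saleh (May 18, 2005) before Ivanova (Mar 3, 2008).
Reyes and Saleh both have ranking points 2866 pts, so the next rule applies.
Reyes and Saleh are each a home-nation competitor, so the next rule applies.
Among Reyes and Saleh, by world ranking (higher first): Reyes (201) before Saleh (131).
So Novak takes precedence.

Novak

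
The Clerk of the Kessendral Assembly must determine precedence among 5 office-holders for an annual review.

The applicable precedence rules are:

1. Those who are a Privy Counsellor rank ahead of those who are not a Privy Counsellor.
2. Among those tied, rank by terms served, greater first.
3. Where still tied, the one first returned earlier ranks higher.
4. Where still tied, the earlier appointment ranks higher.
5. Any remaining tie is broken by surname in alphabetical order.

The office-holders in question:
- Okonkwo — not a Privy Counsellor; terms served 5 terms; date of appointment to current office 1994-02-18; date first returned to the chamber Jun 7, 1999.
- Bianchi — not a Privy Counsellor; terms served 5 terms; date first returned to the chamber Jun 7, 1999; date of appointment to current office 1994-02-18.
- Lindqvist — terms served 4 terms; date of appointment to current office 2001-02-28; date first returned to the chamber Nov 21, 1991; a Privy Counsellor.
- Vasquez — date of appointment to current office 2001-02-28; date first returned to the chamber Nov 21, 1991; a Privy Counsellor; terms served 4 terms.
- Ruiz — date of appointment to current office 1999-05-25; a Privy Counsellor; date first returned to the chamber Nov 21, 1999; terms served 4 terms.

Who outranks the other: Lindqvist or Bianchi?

By the first rule: Lindqvist, Vasquez and Ruiz (each a Privy Counsellor); then Bianchi and Okonkwo (both not a Privy Counsellor).
Lindqvist, Vasquez and Ruiz all have terms served 4 terms, so the next rule applies.
Among Lindqvist, Vasquez and Ruiz, by date first returned to the chamber (earlier first): Lindqvist and Vasquez (Nov 21, 1991) before Ruiz (Nov 21, 1999).
Lindqvist and Vasquez both have date of appointment to current office 2001-02-28, so the next rule applies.
Among Lindqvist and Vasquez, alphabetically by surname: Lindqvist before Vasquez.
Bianchi and Okonkwo both have terms served 5 terms, so the next rule applies.
Bianchi and Okonkwo both have date first returned to the chamber Jun 7, 1999, so the next rule applies.
Bianchi and Okonkwo both have date of appointment to current office 1994-02-18, so the next rule applies.
Among Bianchi and Okonkwo, alphabetically by surname: Bianchi before Okonkwo.
So Lindqvist takes precedence.

Lindqvist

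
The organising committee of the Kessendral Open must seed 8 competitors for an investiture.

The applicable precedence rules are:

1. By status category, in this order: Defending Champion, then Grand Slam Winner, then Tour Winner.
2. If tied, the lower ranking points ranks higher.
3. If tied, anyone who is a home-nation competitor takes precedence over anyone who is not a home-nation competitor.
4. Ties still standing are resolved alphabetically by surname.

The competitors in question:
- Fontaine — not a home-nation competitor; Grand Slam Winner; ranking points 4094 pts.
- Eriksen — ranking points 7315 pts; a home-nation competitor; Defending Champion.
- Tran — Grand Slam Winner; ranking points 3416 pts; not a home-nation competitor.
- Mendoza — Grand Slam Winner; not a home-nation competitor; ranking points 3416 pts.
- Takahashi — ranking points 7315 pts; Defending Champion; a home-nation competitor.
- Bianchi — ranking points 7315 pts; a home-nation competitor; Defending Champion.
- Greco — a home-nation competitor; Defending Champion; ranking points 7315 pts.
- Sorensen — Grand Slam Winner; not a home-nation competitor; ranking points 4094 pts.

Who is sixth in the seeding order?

By status category: Bianchi, Eriksen, Greco and Takahashi (Defending Champion); then Mendoza, Tran, Fontaine and Sorensen (Grand Slam Winner).
Bianchi, Eriksen, Greco and Takahashi all have ranking points 7315 pts, so the next rule applies.
Bianchi, Eriksen, Greco and Takahashi are each a home-nation competitor, so the next rule applies.
Among Bianchi, Eriksen, Greco and Takahashi, alphabetically by surname: Bianchi before Eriksen before Greco before Takahashi.
Among Mendoza, Tran, Fontaine and Sorensen, by ranking points (lower first): Mendoza and Tran (3416 pts) before Fontaine and Sorensen (4094 pts).
Mendoza and Tran are each not a home-nation competitor, so the next rule applies.
Among Mendoza and Tran, alphabetically by surname: Mendoza before Tran.
Fontaine and Sorensen are each not a home-nation competitor, so the next rule applies.
Among Fontaine and Sorensen, alphabetically by surname: Fontaine before Sorensen.
Order: Bianchi, Eriksen, Greco, Takahashi, Mendoza, Tran, Fontaine, Sorensen.

Tran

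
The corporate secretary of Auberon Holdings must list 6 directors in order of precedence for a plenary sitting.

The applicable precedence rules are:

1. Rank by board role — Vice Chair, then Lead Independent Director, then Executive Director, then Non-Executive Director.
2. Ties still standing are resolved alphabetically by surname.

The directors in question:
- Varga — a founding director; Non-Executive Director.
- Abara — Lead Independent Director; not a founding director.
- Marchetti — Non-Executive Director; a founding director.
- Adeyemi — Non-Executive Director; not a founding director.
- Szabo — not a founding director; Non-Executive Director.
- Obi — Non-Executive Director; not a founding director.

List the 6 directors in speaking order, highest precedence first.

Abara, Adeyemi, Marchetti, Obi, Szabo, Varga

By board role: Abara (Lead Independent Director); then Adeyemi, Marchetti, Obi, Szabo and Varga (Non-Executive Director).
Among Adeyemi, Marchetti, Obi, Szabo and Varga, alphabetically by surname: Adeyemi before Marchetti before Obi before Szabo before Varga.
Full order: Abara, Adeyemi, Marchetti, Obi, Szabo, Varga.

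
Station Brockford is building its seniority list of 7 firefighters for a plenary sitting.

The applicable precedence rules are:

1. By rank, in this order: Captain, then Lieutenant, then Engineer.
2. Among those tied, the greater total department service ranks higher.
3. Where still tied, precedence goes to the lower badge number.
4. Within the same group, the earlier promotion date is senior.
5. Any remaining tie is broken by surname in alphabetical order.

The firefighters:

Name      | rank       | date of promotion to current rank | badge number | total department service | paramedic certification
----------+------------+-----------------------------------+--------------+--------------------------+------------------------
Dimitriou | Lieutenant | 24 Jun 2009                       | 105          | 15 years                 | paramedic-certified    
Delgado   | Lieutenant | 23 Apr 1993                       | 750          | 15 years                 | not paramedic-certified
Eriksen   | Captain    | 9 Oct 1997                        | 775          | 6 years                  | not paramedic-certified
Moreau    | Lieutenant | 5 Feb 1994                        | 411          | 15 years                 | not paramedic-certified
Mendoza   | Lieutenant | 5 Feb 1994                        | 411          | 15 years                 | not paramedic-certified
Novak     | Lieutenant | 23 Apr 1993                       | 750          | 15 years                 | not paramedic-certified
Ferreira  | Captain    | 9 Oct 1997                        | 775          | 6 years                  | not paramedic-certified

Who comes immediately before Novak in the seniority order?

Delgado

By rank: Eriksen and Ferreira (Captain); then Dimitriou, Mendoza, Moreau, Delgado and Novak (Lieutenant).
Eriksen and Ferreira both have total department service 6 years, so the next rule applies.
Eriksen and Ferreira both have badge number 775, so the next rule applies.
Eriksen and Ferreira both have date of promotion to current rank 9 Oct 1997, so the next rule applies.
Among Eriksen and Ferreira, alphabetically by surname: Eriksen before Ferreira.
Dimitriou, Mendoza, Moreau, Delgado and Novak all have total department service 15 years, so the next rule applies.
Among Dimitriou, Mendoza, Moreau, Delgado and Novak, by badge number (lower first): Dimitriou (105) before Mendoza and Moreau (411) before Delgado and Novak (750).
Mendoza and Moreau both have date of promotion to current rank 5 Feb 1994, so the next rule applies.
Among Mendoza and Moreau, alphabetically by surname: Mendoza before Moreau.
Delgado and Novak both have date of promotion to current rank 23 Apr 1993, so the next rule applies.
Among Delgado and Novak, alphabetically by surname: Delgado before Novak.
Order: Eriksen, Ferreira, Dimitriou, Mendoza, Moreau, Delgado, Novak.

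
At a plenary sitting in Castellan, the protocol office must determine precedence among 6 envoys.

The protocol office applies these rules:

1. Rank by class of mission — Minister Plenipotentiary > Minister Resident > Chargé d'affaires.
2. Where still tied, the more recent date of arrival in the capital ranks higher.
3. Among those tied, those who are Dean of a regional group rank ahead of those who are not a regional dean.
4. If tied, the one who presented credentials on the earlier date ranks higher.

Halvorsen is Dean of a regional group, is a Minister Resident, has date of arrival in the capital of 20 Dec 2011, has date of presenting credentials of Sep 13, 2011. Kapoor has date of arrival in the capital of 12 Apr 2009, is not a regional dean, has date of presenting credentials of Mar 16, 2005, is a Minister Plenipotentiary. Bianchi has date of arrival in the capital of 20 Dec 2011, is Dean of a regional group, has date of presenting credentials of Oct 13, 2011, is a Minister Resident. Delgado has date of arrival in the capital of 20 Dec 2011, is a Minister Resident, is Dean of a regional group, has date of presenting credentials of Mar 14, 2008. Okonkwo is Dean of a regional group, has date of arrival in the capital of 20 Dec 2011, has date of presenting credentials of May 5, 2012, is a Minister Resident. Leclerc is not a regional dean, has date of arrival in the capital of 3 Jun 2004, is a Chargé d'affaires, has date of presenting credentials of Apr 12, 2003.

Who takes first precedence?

Kapoor

By class of mission: Kapoor (Minister Plenipotentiary); then Delgado, Halvorsen, Bianchi and Okonkwo (Minister Resident); then Leclerc (Chargé d'affaires).
Delgado, Halvorsen, Bianchi and Okonkwo all have date of arrival in the capital 20 Dec 2011, so the next rule applies.
Delgado, Halvorsen, Bianchi and Okonkwo are each Dean of a regional group, so the next rule applies.
Among Delgado, Halvorsen, Bianchi and Okonkwo, by date of presenting credentials (earlier first): Delgado (Mar 14, 2008) before Halvorsen (Sep 13, 2011) before Bianchi (Oct 13, 2011) before Okonkwo (May 5, 2012).
Order: Kapoor, Delgado, Halvorsen, Bianchi, Okonkwo, Leclerc.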